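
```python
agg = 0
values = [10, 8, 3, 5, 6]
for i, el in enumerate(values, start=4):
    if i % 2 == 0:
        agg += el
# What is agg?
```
Trace:
  agg=0
  agg=10, i=4, el=10
  agg=10, i=5, el=8
  agg=13, i=6, el=3
  agg=13, i=7, el=5
  agg=19, i=8, el=6

Final answer: 19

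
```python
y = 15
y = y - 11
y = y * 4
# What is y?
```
Trace:
  y=15
  y=4
  y=16

Final answer: 16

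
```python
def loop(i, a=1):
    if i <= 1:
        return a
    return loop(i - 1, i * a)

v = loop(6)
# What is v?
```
Call trace:
loop(i=6, a=1)
  loop(i=5, a=6)
    loop(i=4, a=30)
      loop(i=3, a=120)
        loop(i=2, a=360)
          loop(i=1, a=720)
          -> return 720
        -> return 720
      -> return 720
    -> return 720
  -> return 720
-> return 720

Final answer: 720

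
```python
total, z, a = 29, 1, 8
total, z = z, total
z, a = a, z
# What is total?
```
Trace:
  total=29, z=1, a=8
  total=1, z=29, a=8
  total=1, z=8, a=29

Final answer: 1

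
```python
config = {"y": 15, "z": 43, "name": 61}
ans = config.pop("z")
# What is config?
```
Trace:
  config={'y': 15, 'z': 43, 'name': 61}
  config={'y': 15, 'name': 61}, ans=43

Final answer: {'y': 15, 'name': 61}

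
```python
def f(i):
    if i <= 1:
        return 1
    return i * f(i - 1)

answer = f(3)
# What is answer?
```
Call trace:
f(i=3)
  f(i=2)
    f(i=1)
    -> return 1
  -> return 2
-> return 6

Final answer: 6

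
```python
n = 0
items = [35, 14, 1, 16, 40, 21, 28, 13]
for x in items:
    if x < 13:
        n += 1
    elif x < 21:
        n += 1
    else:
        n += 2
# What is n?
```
Trace:
  n=0
  n=2, x=35
  n=3, x=14
  n=4, x=1
  n=5, x=16
  n=7, x=40
  n=9, x=21
  n=11, x=28
  n=12, x=13

Final answer: 12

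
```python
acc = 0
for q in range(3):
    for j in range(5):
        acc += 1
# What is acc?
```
Trace:
  acc=0
  acc=1, q=0, j=0
  acc=2, q=0, j=1
  acc=3, q=0, j=2
  acc=4, q=0, j=3
  acc=5, q=0, j=4
  acc=6, q=1, j=0
  acc=7, q=1, j=1
  acc=8, q=1, j=2
  acc=9, q=1, j=3
  acc=10, q=1, j=4
  acc=11, q=2, j=0
  acc=12, q=2, j=1
  acc=13, q=2, j=2
  acc=14, q=2, j=3
  acc=15, q=2, j=4

Final answer: 15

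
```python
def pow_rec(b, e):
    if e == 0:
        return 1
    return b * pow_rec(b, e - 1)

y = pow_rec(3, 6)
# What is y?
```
Call trace:
pow_rec(b=3, e=6)
  pow_rec(b=3, e=5)
    pow_rec(b=3, e=4)
      pow_rec(b=3, e=3)
        pow_rec(b=3, e=2)
          pow_rec(b=3, e=1)
            pow_rec(b=3, e=0)
            -> return 1
          -> return 3
        -> return 9
      -> return 27
    -> return 81
  -> return 243
-> return 729

Final answer: 729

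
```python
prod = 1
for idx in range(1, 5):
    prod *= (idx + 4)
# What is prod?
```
Trace:
  prod=1
  prod=5, idx=1
  prod=30, idx=2
  prod=210, idx=3
  prod=1680, idx=4

Final answer: 1680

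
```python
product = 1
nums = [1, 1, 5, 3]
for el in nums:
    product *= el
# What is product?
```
Trace:
  product=1
  product=1, el=1
  product=1, el=1
  product=5, el=5
  product=15, el=3

Final answer: 15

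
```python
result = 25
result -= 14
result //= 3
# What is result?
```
Trace:
  result=25
  result=11
  result=3

Final answer: 3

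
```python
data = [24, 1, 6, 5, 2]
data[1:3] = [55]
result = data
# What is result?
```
Trace:
  data=[24, 1, 6, 5, 2]
  data=[24, 55, 5, 2]
  data=[24, 55, 5, 2], result=[24, 55, 5, 2]

Final answer: [24, 55, 5, 2]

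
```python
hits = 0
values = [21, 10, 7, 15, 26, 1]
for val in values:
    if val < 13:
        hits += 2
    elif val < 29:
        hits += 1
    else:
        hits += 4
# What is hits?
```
Trace:
  hits=0
  hits=1, val=21
  hits=3, val=10
  hits=5, val=7
  hits=6, val=15
  hits=7, val=26
  hits=9, val=1

Final answer: 9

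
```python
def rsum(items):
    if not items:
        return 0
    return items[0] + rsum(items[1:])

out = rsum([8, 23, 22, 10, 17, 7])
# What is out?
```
Call trace:
rsum(items=[8, 23, 22, 10, 17, 7])
  rsum(items=[23, 22, 10, 17, 7])
    rsum(items=[22, 10, 17, 7])
      rsum(items=[10, 17, 7])
        rsum(items=[17, 7])
          rsum(items=[7])
            rsum(items=[])
            -> return 0
          -> return 7
        -> return 24
      -> return 34
    -> return 56
  -> return 79
-> return 87

Final answer: 87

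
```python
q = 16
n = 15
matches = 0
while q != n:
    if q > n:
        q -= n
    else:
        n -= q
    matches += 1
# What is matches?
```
Trace:
  q=16
  q=16, n=15
  q=16, n=15, matches=0
  q=1, n=15, matches=1
  q=1, n=14, matches=2
  q=1, n=13, matches=3
  q=1, n=12, matches=4
  q=1, n=11, matches=5
  q=1, n=10, matches=6
  q=1, n=9, matches=7
  q=1, n=8, matches=8
  q=1, n=7, matches=9
  q=1, n=6, matches=10
  q=1, n=5, matches=11
  q=1, n=4, matches=12
  q=1, n=3, matches=13
  q=1, n=2, matches=14
  q=1, n=1, matches=15

Final answer: 15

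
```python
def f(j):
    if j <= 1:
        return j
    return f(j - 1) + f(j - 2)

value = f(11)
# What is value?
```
Call trace (a repeated sub-call is expanded the first time; later identical calls just restate its return value):
f(j=11)
  f(j=10)
    f(j=9)
      f(j=8)
        f(j=7)
          f(j=6)
            f(j=5)
              f(j=4)
                f(j=3)
                  f(j=2)
                    f(j=1)
                    -> return 1
                    f(j=0)
                    -> return 0
                  -> return 1
                  f(j=1)
                  -> return 1
                -> return 2
                f(j=2) -> return 1  (same call as traced above)
              -> return 3
              f(j=3) -> return 2  (same call as traced above)
            -> return 5
            f(j=4) -> return 3  (same call as traced above)
          -> return 8
          f(j=5) -> return 5  (same call as traced above)
        -> return 13
        f(j=6) -> return 8  (same call as traced above)
      -> return 21
      f(j=7) -> return 13  (same call as traced above)
    -> return 34
    f(j=8) -> return 21  (same call as traced above)
  -> return 55
  f(j=9) -> return 34  (same call as traced above)
-> return 89

Final answer: 89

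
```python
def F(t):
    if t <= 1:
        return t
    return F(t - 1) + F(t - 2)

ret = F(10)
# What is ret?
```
Call trace (a repeated sub-call is expanded the first time; later identical calls just restate its return value):
F(t=10)
  F(t=9)
    F(t=8)
      F(t=7)
        F(t=6)
          F(t=5)
            F(t=4)
              F(t=3)
                F(t=2)
                  F(t=1)
                  -> return 1
                  F(t=0)
                  -> return 0
                -> return 1
                F(t=1)
                -> return 1
              -> return 2
              F(t=2) -> return 1  (same call as traced above)
            -> return 3
            F(t=3) -> return 2  (same call as traced above)
          -> return 5
          F(t=4) -> return 3  (same call as traced above)
        -> return 8
        F(t=5) -> return 5  (same call as traced above)
      -> return 13
      F(t=6) -> return 8  (same call as traced above)
    -> return 21
    F(t=7) -> return 13  (same call as traced above)
  -> return 34
  F(t=8) -> return 21  (same call as traced above)
-> return 55

Final answer: 55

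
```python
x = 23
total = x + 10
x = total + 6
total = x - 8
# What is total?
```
Trace:
  x=23
  x=23, total=33
  x=39, total=33
  x=39, total=31

Final answer: 31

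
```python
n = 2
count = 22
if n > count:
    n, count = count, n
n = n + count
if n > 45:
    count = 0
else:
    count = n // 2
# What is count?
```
Trace:
  n=2
  n=2, count=22
  n=2, count=22
  n=24, count=22
  n=24, count=12

Final answer: 12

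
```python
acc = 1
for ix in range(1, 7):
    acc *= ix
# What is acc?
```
Trace:
  acc=1
  acc=1, ix=1
  acc=2, ix=2
  acc=6, ix=3
  acc=24, ix=4
  acc=120, ix=5
  acc=720, ix=6

Final answer: 720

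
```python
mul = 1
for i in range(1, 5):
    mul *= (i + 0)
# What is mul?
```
Trace:
  mul=1
  mul=1, i=1
  mul=2, i=2
  mul=6, i=3
  mul=24, i=4

Final answer: 24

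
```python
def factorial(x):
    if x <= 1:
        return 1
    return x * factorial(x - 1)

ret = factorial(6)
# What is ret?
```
Call trace:
factorial(x=6)
  factorial(x=5)
    factorial(x=4)
      factorial(x=3)
        factorial(x=2)
          factorial(x=1)
          -> return 1
        -> return 2
      -> return 6
    -> return 24
  -> return 120
-> return 720

Final answer: 720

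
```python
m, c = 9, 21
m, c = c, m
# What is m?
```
Trace:
  m=9, c=21
  m=21, c=9

Final answer: 21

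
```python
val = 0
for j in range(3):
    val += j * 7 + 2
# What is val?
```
Trace:
  val=0
  val=2, j=0
  val=11, j=1
  val=27, j=2

Final answer: 27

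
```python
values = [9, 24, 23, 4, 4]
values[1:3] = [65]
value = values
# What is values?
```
Trace:
  values=[9, 24, 23, 4, 4]
  values=[9, 65, 4, 4]
  values=[9, 65, 4, 4], value=[9, 65, 4, 4]

Final answer: [9, 65, 4, 4]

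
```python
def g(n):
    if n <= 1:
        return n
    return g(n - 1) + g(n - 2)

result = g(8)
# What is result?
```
Call trace (a repeated sub-call is expanded the first time; later identical calls just restate its return value):
g(n=8)
  g(n=7)
    g(n=6)
      g(n=5)
        g(n=4)
          g(n=3)
            g(n=2)
              g(n=1)
              -> return 1
              g(n=0)
              -> return 0
            -> return 1
            g(n=1)
            -> return 1
          -> return 2
          g(n=2) -> return 1  (same call as traced above)
        -> return 3
        g(n=3) -> return 2  (same call as traced above)
      -> return 5
      g(n=4) -> return 3  (same call as traced above)
    -> return 8
    g(n=5) -> return 5  (same call as traced above)
  -> return 13
  g(n=6) -> return 8  (same call as traced above)
-> return 21

Final answer: 21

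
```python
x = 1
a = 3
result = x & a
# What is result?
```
Trace:
  x=1
  x=1, a=3
  x=1, a=3, result=1

Final answer: 1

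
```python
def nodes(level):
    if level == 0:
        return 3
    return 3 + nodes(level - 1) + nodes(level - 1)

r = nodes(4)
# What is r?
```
Call trace (a repeated sub-call is expanded the first time; later identical calls just restate its return value):
nodes(level=4)
  nodes(level=3)
    nodes(level=2)
      nodes(level=1)
        nodes(level=0)
        -> return 3
        nodes(level=0)
        -> return 3
      -> return 9
      nodes(level=1) -> return 9  (same call as traced above)
    -> return 21
    nodes(level=2) -> return 21  (same call as traced above)
  -> return 45
  nodes(level=3) -> return 45  (same call as traced above)
-> return 93

Final answer: 93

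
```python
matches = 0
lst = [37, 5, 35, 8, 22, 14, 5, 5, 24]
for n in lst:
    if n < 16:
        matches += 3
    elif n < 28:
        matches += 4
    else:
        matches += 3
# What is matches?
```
Trace:
  matches=0
  matches=3, n=37
  matches=6, n=5
  matches=9, n=35
  matches=12, n=8
  matches=16, n=22
  matches=19, n=14
  matches=22, n=5
  matches=25, n=5
  matches=29, n=24

Final answer: 29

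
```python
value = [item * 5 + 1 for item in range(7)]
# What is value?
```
Trace:
  item=0
  item=1
  item=2
  item=3
  item=4
  item=5
  item=6
  value=[1, 6, 11, 16, 21, 26, 31]

Final answer: [1, 6, 11, 16, 21, 26, 31]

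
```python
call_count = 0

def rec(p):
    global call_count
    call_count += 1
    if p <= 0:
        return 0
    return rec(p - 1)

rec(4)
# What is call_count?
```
Call trace:
rec(p=4)
  rec(p=3)
    rec(p=2)
      rec(p=1)
        rec(p=0)
        -> return 0
      -> return 0
    -> return 0
  -> return 0
-> return 0

call_count is incremented once per call. rec is entered once for each p = 4, 3, 2, 1, 0 (the p <= 0 call returns without recursing), i.e. 4 + 1 calls.
call_count = 5

Final answer: 5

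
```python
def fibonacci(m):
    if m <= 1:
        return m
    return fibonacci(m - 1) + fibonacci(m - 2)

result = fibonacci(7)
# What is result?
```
Call trace (a repeated sub-call is expanded the first time; later identical calls just restate its return value):
fibonacci(m=7)
  fibonacci(m=6)
    fibonacci(m=5)
      fibonacci(m=4)
        fibonacci(m=3)
          fibonacci(m=2)
            fibonacci(m=1)
            -> return 1
            fibonacci(m=0)
            -> return 0
          -> return 1
          fibonacci(m=1)
          -> return 1
        -> return 2
        fibonacci(m=2) -> return 1  (same call as traced above)
      -> return 3
      fibonacci(m=3) -> return 2  (same call as traced above)
    -> return 5
    fibonacci(m=4) -> return 3  (same call as traced above)
  -> return 8
  fibonacci(m=5) -> return 5  (same call as traced above)
-> return 13

Final answer: 13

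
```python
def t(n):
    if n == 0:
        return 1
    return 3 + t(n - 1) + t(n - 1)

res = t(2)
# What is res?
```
Call trace (a repeated sub-call is expanded the first time; later identical calls just restate its return value):
t(n=2)
  t(n=1)
    t(n=0)
    -> return 1
    t(n=0)
    -> return 1
  -> return 5
  t(n=1) -> return 5  (same call as traced above)
-> return 13

Final answer: 13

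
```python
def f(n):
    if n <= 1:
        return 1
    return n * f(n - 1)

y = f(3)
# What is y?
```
Call trace:
f(n=3)
  f(n=2)
    f(n=1)
    -> return 1
  -> return 2
-> return 6

Final answer: 6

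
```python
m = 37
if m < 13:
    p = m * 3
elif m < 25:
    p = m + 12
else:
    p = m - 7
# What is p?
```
Trace:
  m=37
  m=37, p=30

Final answer: 30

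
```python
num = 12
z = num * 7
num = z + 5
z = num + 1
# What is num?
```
Trace:
  num=12
  num=12, z=84
  num=89, z=84
  num=89, z=90

Final answer: 89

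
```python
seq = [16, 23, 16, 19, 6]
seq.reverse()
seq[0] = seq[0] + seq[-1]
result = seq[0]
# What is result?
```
Trace:
  seq=[16, 23, 16, 19, 6]
  seq=[6, 19, 16, 23, 16]
  seq=[22, 19, 16, 23, 16]
  seq=[22, 19, 16, 23, 16], result=22

Final answer: 22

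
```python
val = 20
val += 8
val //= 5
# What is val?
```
Trace:
  val=20
  val=28
  val=5

Final answer: 5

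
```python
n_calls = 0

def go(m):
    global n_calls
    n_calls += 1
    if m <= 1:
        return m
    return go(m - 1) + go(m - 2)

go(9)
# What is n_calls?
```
Call trace (a repeated sub-call is expanded the first time; later identical calls just restate its return value):
go(m=9)
  go(m=8)
    go(m=7)
      go(m=6)
        go(m=5)
          go(m=4)
            go(m=3)
              go(m=2)
                go(m=1)
                -> return 1
                go(m=0)
                -> return 0
              -> return 1
              go(m=1)
              -> return 1
            -> return 2
            go(m=2) -> return 1  (same call as traced above)
          -> return 3
          go(m=3) -> return 2  (same call as traced above)
        -> return 5
        go(m=4) -> return 3  (same call as traced above)
      -> return 8
      go(m=5) -> return 5  (same call as traced above)
    -> return 13
    go(m=6) -> return 8  (same call as traced above)
  -> return 21
  go(m=7) -> return 13  (same call as traced above)
-> return 34

n_calls is incremented once per call, so count the calls in each subtree. Let C(m) = number of calls made by go(m).
C(0) = C(1) = 1 (base case, no recursion); C(m) = 1 + C(m - 1) + C(m - 2) otherwise.
C(2) = 1 + C(1) + C(0) = 1 + 1 + 1 = 3
C(3) = 1 + C(2) + C(1) = 1 + 3 + 1 = 5
C(4) = 1 + C(3) + C(2) = 1 + 5 + 3 = 9
C(5) = 1 + C(4) + C(3) = 1 + 9 + 5 = 15
C(6) = 1 + C(5) + C(4) = 1 + 15 + 9 = 25
C(7) = 1 + C(6) + C(5) = 1 + 25 + 15 = 41
C(8) = 1 + C(7) + C(6) = 1 + 41 + 25 = 67
C(9) = 1 + C(8) + C(7) = 1 + 67 + 41 = 109
n_calls = C(9) = 109

Final answer: 109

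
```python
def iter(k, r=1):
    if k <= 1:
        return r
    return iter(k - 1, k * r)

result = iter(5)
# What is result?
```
Call trace:
iter(k=5, r=1)
  iter(k=4, r=5)
    iter(k=3, r=20)
      iter(k=2, r=60)
        iter(k=1, r=120)
        -> return 120
      -> return 120
    -> return 120
  -> return 120
-> return 120

Final answer: 120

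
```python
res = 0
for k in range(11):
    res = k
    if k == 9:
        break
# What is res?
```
Trace:
  res=0
  res=0, k=0
  res=1, k=1
  res=2, k=2
  res=3, k=3
  res=4, k=4
  res=5, k=5
  res=6, k=6
  res=7, k=7
  res=8, k=8
  res=9, k=9

Final answer: 9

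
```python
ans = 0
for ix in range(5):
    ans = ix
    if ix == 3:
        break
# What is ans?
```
Trace:
  ans=0
  ans=0, ix=0
  ans=1, ix=1
  ans=2, ix=2
  ans=3, ix=3

Final answer: 3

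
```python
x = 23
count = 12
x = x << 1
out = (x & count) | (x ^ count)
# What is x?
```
Trace:
  x=23
  x=23, count=12
  x=46, count=12
  x=46, count=12, out=46

Final answer: 46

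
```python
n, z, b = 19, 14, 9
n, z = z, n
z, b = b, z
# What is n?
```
Trace:
  n=19, z=14, b=9
  n=14, z=19, b=9
  n=14, z=9, b=19

Final answer: 14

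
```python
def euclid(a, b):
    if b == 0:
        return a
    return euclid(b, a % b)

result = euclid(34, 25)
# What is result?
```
Call trace:
euclid(a=34, b=25)
  euclid(a=25, b=9)
    euclid(a=9, b=7)
      euclid(a=7, b=2)
        euclid(a=2, b=1)
          euclid(a=1, b=0)
          -> return 1
        -> return 1
      -> return 1
    -> return 1
  -> return 1
-> return 1

Final answer: 1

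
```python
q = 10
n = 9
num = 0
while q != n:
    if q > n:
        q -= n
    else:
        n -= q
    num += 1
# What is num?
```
Trace:
  q=10
  q=10, n=9
  q=10, n=9, num=0
  q=1, n=9, num=1
  q=1, n=8, num=2
  q=1, n=7, num=3
  q=1, n=6, num=4
  q=1, n=5, num=5
  q=1, n=4, num=6
  q=1, n=3, num=7
  q=1, n=2, num=8
  q=1, n=1, num=9

Final answer: 9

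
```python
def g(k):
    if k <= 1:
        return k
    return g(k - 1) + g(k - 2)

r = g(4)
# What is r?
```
Call trace (a repeated sub-call is expanded the first time; later identical calls just restate its return value):
g(k=4)
  g(k=3)
    g(k=2)
      g(k=1)
      -> return 1
      g(k=0)
      -> return 0
    -> return 1
    g(k=1)
    -> return 1
  -> return 2
  g(k=2) -> return 1  (same call as traced above)
-> return 3

Final answer: 3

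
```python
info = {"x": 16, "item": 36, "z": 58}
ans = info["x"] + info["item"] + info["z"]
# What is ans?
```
Trace:
  info={'x': 16, 'item': 36, 'z': 58}
  info={'x': 16, 'item': 36, 'z': 58}, ans=110

Final answer: 110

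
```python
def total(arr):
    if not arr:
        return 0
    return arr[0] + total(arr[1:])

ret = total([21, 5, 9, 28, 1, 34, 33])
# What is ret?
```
Call trace:
total(arr=[21, 5, 9, 28, 1, 34, 33])
  total(arr=[5, 9, 28, 1, 34, 33])
    total(arr=[9, 28, 1, 34, 33])
      total(arr=[28, 1, 34, 33])
        total(arr=[1, 34, 33])
          total(arr=[34, 33])
            total(arr=[33])
              total(arr=[])
              -> return 0
            -> return 33
          -> return 67
        -> return 68
      -> return 96
    -> return 105
  -> return 110
-> return 131

Final answer: 131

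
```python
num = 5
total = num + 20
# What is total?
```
Trace:
  num=5
  num=5, total=25

Final answer: 25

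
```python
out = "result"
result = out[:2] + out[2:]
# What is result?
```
Trace:
  out='result'
  out='result', result='result'

Final answer: 'result'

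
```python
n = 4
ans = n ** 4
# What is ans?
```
Trace:
  n=4
  n=4, ans=256

Final answer: 256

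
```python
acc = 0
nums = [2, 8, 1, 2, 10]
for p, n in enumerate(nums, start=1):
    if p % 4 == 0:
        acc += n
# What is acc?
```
Trace:
  acc=0
  acc=0, p=1, n=2
  acc=0, p=2, n=8
  acc=0, p=3, n=1
  acc=2, p=4, n=2
  acc=2, p=5, n=10

Final answer: 2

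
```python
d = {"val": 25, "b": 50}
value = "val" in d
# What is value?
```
Trace:
  d={'val': 25, 'b': 50}
  d={'val': 25, 'b': 50}, value=True

Final answer: True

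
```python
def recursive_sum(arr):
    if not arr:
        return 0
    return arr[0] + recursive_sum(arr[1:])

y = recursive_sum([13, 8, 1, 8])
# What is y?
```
Call trace:
recursive_sum(arr=[13, 8, 1, 8])
  recursive_sum(arr=[8, 1, 8])
    recursive_sum(arr=[1, 8])
      recursive_sum(arr=[8])
        recursive_sum(arr=[])
        -> return 0
      -> return 8
    -> return 9
  -> return 17
-> return 30

Final answer: 30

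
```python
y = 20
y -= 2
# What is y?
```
Trace:
  y=20
  y=18

Final answer: 18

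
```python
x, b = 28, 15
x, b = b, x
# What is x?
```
Trace:
  x=28, b=15
  x=15, b=28

Final answer: 15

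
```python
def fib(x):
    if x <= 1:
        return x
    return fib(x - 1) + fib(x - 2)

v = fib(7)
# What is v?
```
Call trace (a repeated sub-call is expanded the first time; later identical calls just restate its return value):
fib(x=7)
  fib(x=6)
    fib(x=5)
      fib(x=4)
        fib(x=3)
          fib(x=2)
            fib(x=1)
            -> return 1
            fib(x=0)
            -> return 0
          -> return 1
          fib(x=1)
          -> return 1
        -> return 2
        fib(x=2) -> return 1  (same call as traced above)
      -> return 3
      fib(x=3) -> return 2  (same call as traced above)
    -> return 5
    fib(x=4) -> return 3  (same call as traced above)
  -> return 8
  fib(x=5) -> return 5  (same call as traced above)
-> return 13

Final answer: 13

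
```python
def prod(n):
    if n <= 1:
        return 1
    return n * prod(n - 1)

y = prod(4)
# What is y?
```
Call trace:
prod(n=4)
  prod(n=3)
    prod(n=2)
      prod(n=1)
      -> return 1
    -> return 2
  -> return 6
-> return 24

Final answer: 24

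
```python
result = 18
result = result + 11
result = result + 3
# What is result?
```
Trace:
  result=18
  result=29
  result=32

Final answer: 32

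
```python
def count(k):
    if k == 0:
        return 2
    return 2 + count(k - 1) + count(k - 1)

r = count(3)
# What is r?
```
Call trace (a repeated sub-call is expanded the first time; later identical calls just restate its return value):
count(k=3)
  count(k=2)
    count(k=1)
      count(k=0)
      -> return 2
      count(k=0)
      -> return 2
    -> return 6
    count(k=1) -> return 6  (same call as traced above)
  -> return 14
  count(k=2) -> return 14  (same call as traced above)
-> return 30

Final answer: 30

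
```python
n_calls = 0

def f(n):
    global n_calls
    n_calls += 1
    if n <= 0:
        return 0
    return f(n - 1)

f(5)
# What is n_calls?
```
Call trace:
f(n=5)
  f(n=4)
    f(n=3)
      f(n=2)
        f(n=1)
          f(n=0)
          -> return 0
        -> return 0
      -> return 0
    -> return 0
  -> return 0
-> return 0

n_calls is incremented once per call. f is entered once for each n = 5, 4, 3, 2, 1, 0 (the n <= 0 call returns without recursing), i.e. 5 + 1 calls.
n_calls = 6

Final answer: 6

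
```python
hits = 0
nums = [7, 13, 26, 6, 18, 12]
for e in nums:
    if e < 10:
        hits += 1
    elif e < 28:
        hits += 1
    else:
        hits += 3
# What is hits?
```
Trace:
  hits=0
  hits=1, e=7
  hits=2, e=13
  hits=3, e=26
  hits=4, e=6
  hits=5, e=18
  hits=6, e=12

Final answer: 6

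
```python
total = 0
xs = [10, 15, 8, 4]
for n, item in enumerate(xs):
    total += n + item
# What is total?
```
Trace:
  total=0
  total=10, n=0, item=10
  total=26, n=1, item=15
  total=36, n=2, item=8
  total=43, n=3, item=4

Final answer: 43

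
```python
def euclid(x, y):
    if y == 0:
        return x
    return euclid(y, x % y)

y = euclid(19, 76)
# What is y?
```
Call trace:
euclid(x=19, y=76)
  euclid(x=76, y=19)
    euclid(x=19, y=0)
    -> return 19
  -> return 19
-> return 19

Final answer: 19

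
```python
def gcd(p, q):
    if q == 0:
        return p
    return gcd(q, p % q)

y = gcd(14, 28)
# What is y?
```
Call trace:
gcd(p=14, q=28)
  gcd(p=28, q=14)
    gcd(p=14, q=0)
    -> return 14
  -> return 14
-> return 14

Final answer: 14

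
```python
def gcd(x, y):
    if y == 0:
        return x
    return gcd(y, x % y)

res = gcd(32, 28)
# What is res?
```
Call trace:
gcd(x=32, y=28)
  gcd(x=28, y=4)
    gcd(x=4, y=0)
    -> return 4
  -> return 4
-> return 4

Final answer: 4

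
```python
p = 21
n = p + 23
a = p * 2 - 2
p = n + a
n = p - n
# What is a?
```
Trace:
  p=21
  p=21, n=44
  p=21, n=44, a=40
  p=84, n=44, a=40
  p=84, n=40, a=40

Final answer: 40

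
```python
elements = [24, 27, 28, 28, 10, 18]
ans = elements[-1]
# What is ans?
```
Trace:
  elements=[24, 27, 28, 28, 10, 18]
  elements=[24, 27, 28, 28, 10, 18], ans=18

Final answer: 18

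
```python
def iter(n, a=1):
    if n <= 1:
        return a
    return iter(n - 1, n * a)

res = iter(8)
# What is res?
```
Call trace:
iter(n=8, a=1)
  iter(n=7, a=8)
    iter(n=6, a=56)
      iter(n=5, a=336)
        iter(n=4, a=1680)
          iter(n=3, a=6720)
            iter(n=2, a=20160)
              iter(n=1, a=40320)
              -> return 40320
            -> return 40320
          -> return 40320
        -> return 40320
      -> return 40320
    -> return 40320
  -> return 40320
-> return 40320

Final answer: 40320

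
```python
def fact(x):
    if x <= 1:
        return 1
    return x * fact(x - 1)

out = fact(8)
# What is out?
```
Call trace:
fact(x=8)
  fact(x=7)
    fact(x=6)
      fact(x=5)
        fact(x=4)
          fact(x=3)
            fact(x=2)
              fact(x=1)
              -> return 1
            -> return 2
          -> return 6
        -> return 24
      -> return 120
    -> return 720
  -> return 5040
-> return 40320

Final answer: 40320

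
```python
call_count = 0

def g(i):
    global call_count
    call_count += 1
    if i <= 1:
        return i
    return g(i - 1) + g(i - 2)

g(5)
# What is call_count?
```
Call trace (a repeated sub-call is expanded the first time; later identical calls just restate its return value):
g(i=5)
  g(i=4)
    g(i=3)
      g(i=2)
        g(i=1)
        -> return 1
        g(i=0)
        -> return 0
      -> return 1
      g(i=1)
      -> return 1
    -> return 2
    g(i=2) -> return 1  (same call as traced above)
  -> return 3
  g(i=3) -> return 2  (same call as traced above)
-> return 5

call_count is incremented once per call, so count the calls in each subtree. Let C(i) = number of calls made by g(i).
C(0) = C(1) = 1 (base case, no recursion); C(i) = 1 + C(i - 1) + C(i - 2) otherwise.
C(2) = 1 + C(1) + C(0) = 1 + 1 + 1 = 3
C(3) = 1 + C(2) + C(1) = 1 + 3 + 1 = 5
C(4) = 1 + C(3) + C(2) = 1 + 5 + 3 = 9
C(5) = 1 + C(4) + C(3) = 1 + 9 + 5 = 15
call_count = C(5) = 15

Final answer: 15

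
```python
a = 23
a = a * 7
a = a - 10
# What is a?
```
Trace:
  a=23
  a=161
  a=151

Final answer: 151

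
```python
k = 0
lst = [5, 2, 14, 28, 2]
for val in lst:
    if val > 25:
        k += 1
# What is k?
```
Trace:
  k=0
  k=0, val=5
  k=0, val=2
  k=0, val=14
  k=1, val=28
  k=1, val=2

Final answer: 1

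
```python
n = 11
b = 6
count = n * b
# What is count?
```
Trace:
  n=11
  n=11, b=6
  n=11, b=6, count=66

Final answer: 66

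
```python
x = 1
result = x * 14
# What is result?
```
Trace:
  x=1
  x=1, result=14

Final answer: 14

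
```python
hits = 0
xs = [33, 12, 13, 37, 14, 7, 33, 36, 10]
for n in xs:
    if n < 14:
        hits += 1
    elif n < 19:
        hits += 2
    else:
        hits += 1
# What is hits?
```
Trace:
  hits=0
  hits=1, n=33
  hits=2, n=12
  hits=3, n=13
  hits=4, n=37
  hits=6, n=14
  hits=7, n=7
  hits=8, n=33
  hits=9, n=36
  hits=10, n=10

Final answer: 10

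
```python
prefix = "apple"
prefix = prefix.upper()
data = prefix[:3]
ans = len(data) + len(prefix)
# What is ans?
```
Trace:
  prefix='apple'
  prefix='APPLE'
  prefix='APPLE', data='APP'
  prefix='APPLE', data='APP', ans=8

Final answer: 8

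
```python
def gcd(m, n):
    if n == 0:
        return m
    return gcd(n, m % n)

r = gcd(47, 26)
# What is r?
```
Call trace:
gcd(m=47, n=26)
  gcd(m=26, n=21)
    gcd(m=21, n=5)
      gcd(m=5, n=1)
        gcd(m=1, n=0)
        -> return 1
      -> return 1
    -> return 1
  -> return 1
-> return 1

Final answer: 1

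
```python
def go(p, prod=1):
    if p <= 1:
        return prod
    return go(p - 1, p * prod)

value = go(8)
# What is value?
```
Call trace:
go(p=8, prod=1)
  go(p=7, prod=8)
    go(p=6, prod=56)
      go(p=5, prod=336)
        go(p=4, prod=1680)
          go(p=3, prod=6720)
            go(p=2, prod=20160)
              go(p=1, prod=40320)
              -> return 40320
            -> return 40320
          -> return 40320
        -> return 40320
      -> return 40320
    -> return 40320
  -> return 40320
-> return 40320

Final answer: 40320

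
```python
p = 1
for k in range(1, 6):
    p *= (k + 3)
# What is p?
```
Trace:
  p=1
  p=4, k=1
  p=20, k=2
  p=120, k=3
  p=840, k=4
  p=6720, k=5

Final answer: 6720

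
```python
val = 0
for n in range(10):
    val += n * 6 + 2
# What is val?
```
Trace:
  val=0
  val=2, n=0
  val=10, n=1
  val=24, n=2
  val=44, n=3
  val=70, n=4
  val=102, n=5
  val=140, n=6
  val=184, n=7
  val=234, n=8
  val=290, n=9

Final answer: 290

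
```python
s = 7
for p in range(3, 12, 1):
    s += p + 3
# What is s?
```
Trace:
  s=7
  s=13, p=3
  s=20, p=4
  s=28, p=5
  s=37, p=6
  s=47, p=7
  s=58, p=8
  s=70, p=9
  s=83, p=10
  s=97, p=11

Final answer: 97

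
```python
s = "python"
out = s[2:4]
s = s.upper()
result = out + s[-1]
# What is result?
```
Trace:
  s='python'
  s='python', out='th'
  s='PYTHON', out='th'
  s='PYTHON', out='th', result='thN'

Final answer: 'thN'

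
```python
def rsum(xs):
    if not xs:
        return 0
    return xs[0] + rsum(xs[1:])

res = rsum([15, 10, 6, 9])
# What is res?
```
Call trace:
rsum(xs=[15, 10, 6, 9])
  rsum(xs=[10, 6, 9])
    rsum(xs=[6, 9])
      rsum(xs=[9])
        rsum(xs=[])
        -> return 0
      -> return 9
    -> return 15
  -> return 25
-> return 40

Final answer: 40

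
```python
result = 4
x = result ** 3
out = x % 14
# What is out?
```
Trace:
  result=4
  result=4, x=64
  result=4, x=64, out=8

Final answer: 8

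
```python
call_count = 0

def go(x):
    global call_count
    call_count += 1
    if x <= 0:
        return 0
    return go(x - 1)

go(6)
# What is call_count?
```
Call trace:
go(x=6)
  go(x=5)
    go(x=4)
      go(x=3)
        go(x=2)
          go(x=1)
            go(x=0)
            -> return 0
          -> return 0
        -> return 0
      -> return 0
    -> return 0
  -> return 0
-> return 0

call_count is incremented once per call. go is entered once for each x = 6, 5, 4, 3, 2, 1, 0 (the x <= 0 call returns without recursing), i.e. 6 + 1 calls.
call_count = 7

Final answer: 7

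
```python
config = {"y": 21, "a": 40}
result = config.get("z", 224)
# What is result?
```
Trace:
  config={'y': 21, 'a': 40}
  config={'y': 21, 'a': 40}, result=224

Final answer: 224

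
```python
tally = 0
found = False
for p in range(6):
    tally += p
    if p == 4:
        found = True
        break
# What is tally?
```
Trace:
  tally=0
  tally=0, found=False
  tally=0, found=False, p=0
  tally=1, found=False, p=1
  tally=3, found=False, p=2
  tally=6, found=False, p=3
  tally=10, found=True, p=4

Final answer: 10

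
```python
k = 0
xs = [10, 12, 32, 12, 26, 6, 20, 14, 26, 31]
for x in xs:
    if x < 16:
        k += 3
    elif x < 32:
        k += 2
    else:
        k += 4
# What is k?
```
Trace:
  k=0
  k=3, x=10
  k=6, x=12
  k=10, x=32
  k=13, x=12
  k=15, x=26
  k=18, x=6
  k=20, x=20
  k=23, x=14
  k=25, x=26
  k=27, x=31

Final answer: 27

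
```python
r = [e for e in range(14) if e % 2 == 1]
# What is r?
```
Trace:
  e=0
  e=1
  e=2
  e=3
  e=4
  e=5
  e=6
  e=7
  e=8
  e=9
  e=10
  e=11
  e=12
  e=13
  r=[1, 3, 5, 7, 9, 11, 13]

Final answer: [1, 3, 5, 7, 9, 11, 13]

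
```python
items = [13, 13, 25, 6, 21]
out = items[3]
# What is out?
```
Trace:
  items=[13, 13, 25, 6, 21]
  items=[13, 13, 25, 6, 21], out=6

Final answer: 6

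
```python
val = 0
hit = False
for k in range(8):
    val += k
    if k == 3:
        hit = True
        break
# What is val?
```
Trace:
  val=0
  val=0, hit=False
  val=0, hit=False, k=0
  val=1, hit=False, k=1
  val=3, hit=False, k=2
  val=6, hit=True, k=3

Final answer: 6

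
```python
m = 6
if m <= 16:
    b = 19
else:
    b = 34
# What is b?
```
Trace:
  m=6
  m=6, b=19

Final answer: 19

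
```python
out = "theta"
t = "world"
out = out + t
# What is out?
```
Trace:
  out='theta'
  out='theta', t='world'
  out='thetaworld', t='world'

Final answer: 'thetaworld'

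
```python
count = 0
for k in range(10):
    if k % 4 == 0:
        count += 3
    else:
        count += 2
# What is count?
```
Trace:
  count=0
  count=3, k=0
  count=5, k=1
  count=7, k=2
  count=9, k=3
  count=12, k=4
  count=14, k=5
  count=16, k=6
  count=18, k=7
  count=21, k=8
  count=23, k=9

Final answer: 23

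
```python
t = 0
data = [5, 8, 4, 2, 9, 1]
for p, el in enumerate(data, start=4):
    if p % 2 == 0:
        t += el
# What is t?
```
Trace:
  t=0
  t=5, p=4, el=5
  t=5, p=5, el=8
  t=9, p=6, el=4
  t=9, p=7, el=2
  t=18, p=8, el=9
  t=18, p=9, el=1

Final answer: 18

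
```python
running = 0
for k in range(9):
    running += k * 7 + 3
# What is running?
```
Trace:
  running=0
  running=3, k=0
  running=13, k=1
  running=30, k=2
  running=54, k=3
  running=85, k=4
  running=123, k=5
  running=168, k=6
  running=220, k=7
  running=279, k=8

Final answer: 279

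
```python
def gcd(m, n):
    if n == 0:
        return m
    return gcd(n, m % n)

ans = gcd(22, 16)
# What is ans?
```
Call trace:
gcd(m=22, n=16)
  gcd(m=16, n=6)
    gcd(m=6, n=4)
      gcd(m=4, n=2)
        gcd(m=2, n=0)
        -> return 2
      -> return 2
    -> return 2
  -> return 2
-> return 2

Final answer: 2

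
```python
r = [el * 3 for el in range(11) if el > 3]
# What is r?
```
Trace:
  el=0
  el=1
  el=2
  el=3
  el=4
  el=5
  el=6
  el=7
  el=8
  el=9
  el=10
  r=[12, 15, 18, 21, 24, 27, 30]

Final answer: [12, 15, 18, 21, 24, 27, 30]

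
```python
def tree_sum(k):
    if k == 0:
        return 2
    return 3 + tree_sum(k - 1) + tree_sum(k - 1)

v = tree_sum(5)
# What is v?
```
Call trace (a repeated sub-call is expanded the first time; later identical calls just restate its return value):
tree_sum(k=5)
  tree_sum(k=4)
    tree_sum(k=3)
      tree_sum(k=2)
        tree_sum(k=1)
          tree_sum(k=0)
          -> return 2
          tree_sum(k=0)
          -> return 2
        -> return 7
        tree_sum(k=1) -> return 7  (same call as traced above)
      -> return 17
      tree_sum(k=2) -> return 17  (same call as traced above)
    -> return 37
    tree_sum(k=3) -> return 37  (same call as traced above)
  -> return 77
  tree_sum(k=4) -> return 77  (same call as traced above)
-> return 157

Final answer: 157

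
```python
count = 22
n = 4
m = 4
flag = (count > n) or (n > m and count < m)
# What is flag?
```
Trace:
  count=22
  count=22, n=4
  count=22, n=4, m=4
  count=22, n=4, m=4, flag=True

Final answer: True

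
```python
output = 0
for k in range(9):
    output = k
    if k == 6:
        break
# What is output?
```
Trace:
  output=0
  output=0, k=0
  output=1, k=1
  output=2, k=2
  output=3, k=3
  output=4, k=4
  output=5, k=5
  output=6, k=6

Final answer: 6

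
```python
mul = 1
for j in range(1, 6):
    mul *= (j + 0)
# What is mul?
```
Trace:
  mul=1
  mul=1, j=1
  mul=2, j=2
  mul=6, j=3
  mul=24, j=4
  mul=120, j=5

Final answer: 120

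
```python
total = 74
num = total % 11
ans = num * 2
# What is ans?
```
Trace:
  total=74
  total=74, num=8
  total=74, num=8, ans=16

Final answer: 16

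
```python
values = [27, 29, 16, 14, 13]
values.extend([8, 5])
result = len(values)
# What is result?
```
Trace:
  values=[27, 29, 16, 14, 13]
  values=[27, 29, 16, 14, 13, 8, 5]
  values=[27, 29, 16, 14, 13, 8, 5], result=7

Final answer: 7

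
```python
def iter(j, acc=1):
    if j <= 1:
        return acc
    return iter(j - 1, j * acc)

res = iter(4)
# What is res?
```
Call trace:
iter(j=4, acc=1)
  iter(j=3, acc=4)
    iter(j=2, acc=12)
      iter(j=1, acc=24)
      -> return 24
    -> return 24
  -> return 24
-> return 24

Final answer: 24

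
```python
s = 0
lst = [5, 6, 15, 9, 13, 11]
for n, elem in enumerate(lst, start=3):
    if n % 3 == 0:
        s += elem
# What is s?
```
Trace:
  s=0
  s=5, n=3, elem=5
  s=5, n=4, elem=6
  s=5, n=5, elem=15
  s=14, n=6, elem=9
  s=14, n=7, elem=13
  s=14, n=8, elem=11

Final answer: 14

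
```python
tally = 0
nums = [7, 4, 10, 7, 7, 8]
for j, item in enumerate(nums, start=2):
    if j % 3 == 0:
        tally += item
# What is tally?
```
Trace:
  tally=0
  tally=0, j=2, item=7
  tally=4, j=3, item=4
  tally=4, j=4, item=10
  tally=4, j=5, item=7
  tally=11, j=6, item=7
  tally=11, j=7, item=8

Final answer: 11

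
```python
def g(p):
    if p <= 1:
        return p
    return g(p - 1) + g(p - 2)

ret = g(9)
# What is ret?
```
Call trace (a repeated sub-call is expanded the first time; later identical calls just restate its return value):
g(p=9)
  g(p=8)
    g(p=7)
      g(p=6)
        g(p=5)
          g(p=4)
            g(p=3)
              g(p=2)
                g(p=1)
                -> return 1
                g(p=0)
                -> return 0
              -> return 1
              g(p=1)
              -> return 1
            -> return 2
            g(p=2) -> return 1  (same call as traced above)
          -> return 3
          g(p=3) -> return 2  (same call as traced above)
        -> return 5
        g(p=4) -> return 3  (same call as traced above)
      -> return 8
      g(p=5) -> return 5  (same call as traced above)
    -> return 13
    g(p=6) -> return 8  (same call as traced above)
  -> return 21
  g(p=7) -> return 13  (same call as traced above)
-> return 34

Final answer: 34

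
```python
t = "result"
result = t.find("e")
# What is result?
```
Trace:
  t='result'
  t='result', result=1

Final answer: 1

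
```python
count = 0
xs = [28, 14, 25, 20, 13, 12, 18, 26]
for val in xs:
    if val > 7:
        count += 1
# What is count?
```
Trace:
  count=0
  count=1, val=28
  count=2, val=14
  count=3, val=25
  count=4, val=20
  count=5, val=13
  count=6, val=12
  count=7, val=18
  count=8, val=26

Final answer: 8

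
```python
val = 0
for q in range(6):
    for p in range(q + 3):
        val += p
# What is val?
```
Trace:
  val=0
  val=0, q=0, p=0
  val=1, q=0, p=1
  val=3, q=0, p=2
  val=3, q=1, p=0
  val=4, q=1, p=1
  val=6, q=1, p=2
  val=9, q=1, p=3
  val=9, q=2, p=0
  val=10, q=2, p=1
  val=12, q=2, p=2
  val=15, q=2, p=3
  val=19, q=2, p=4
  val=19, q=3, p=0
  val=20, q=3, p=1
  val=22, q=3, p=2
  val=25, q=3, p=3
  val=29, q=3, p=4
  val=34, q=3, p=5
  val=34, q=4, p=0
  val=35, q=4, p=1
  val=37, q=4, p=2
  val=40, q=4, p=3
  val=44, q=4, p=4
  val=49, q=4, p=5
  val=55, q=4, p=6
  val=55, q=5, p=0
  val=56, q=5, p=1
  val=58, q=5, p=2
  val=61, q=5, p=3
  val=65, q=5, p=4
  val=70, q=5, p=5
  val=76, q=5, p=6
  val=83, q=5, p=7

Final answer: 83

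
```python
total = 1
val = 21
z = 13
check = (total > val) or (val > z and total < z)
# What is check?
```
Trace:
  total=1
  total=1, val=21
  total=1, val=21, z=13
  total=1, val=21, z=13, check=True

Final answer: True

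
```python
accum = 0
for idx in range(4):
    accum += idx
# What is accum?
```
Trace:
  accum=0
  accum=0, idx=0
  accum=1, idx=1
  accum=3, idx=2
  accum=6, idx=3

Final answer: 6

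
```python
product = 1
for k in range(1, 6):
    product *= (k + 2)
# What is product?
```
Trace:
  product=1
  product=3, k=1
  product=12, k=2
  product=60, k=3
  product=360, k=4
  product=2520, k=5

Final answer: 2520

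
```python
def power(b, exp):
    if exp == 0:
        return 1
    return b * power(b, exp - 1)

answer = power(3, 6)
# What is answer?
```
Call trace:
power(b=3, exp=6)
  power(b=3, exp=5)
    power(b=3, exp=4)
      power(b=3, exp=3)
        power(b=3, exp=2)
          power(b=3, exp=1)
            power(b=3, exp=0)
            -> return 1
          -> return 3
        -> return 9
      -> return 27
    -> return 81
  -> return 243
-> return 729

Final answer: 729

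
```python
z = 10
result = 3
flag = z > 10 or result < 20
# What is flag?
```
Trace:
  z=10
  z=10, result=3
  z=10, result=3, flag=True

Final answer: True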